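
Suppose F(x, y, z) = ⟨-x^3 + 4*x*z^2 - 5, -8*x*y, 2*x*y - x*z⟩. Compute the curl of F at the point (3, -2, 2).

(6, 54, 16)

(∇×F)₁ = ∂F₃/∂y − ∂F₂/∂z = 2*x
(∇×F)₂ = ∂F₁/∂z − ∂F₃/∂x = 8*x*z - 2*y + z
(∇×F)₃ = ∂F₂/∂x − ∂F₁/∂y = -8*y
∇×F = (2*x, 8*x*z - 2*y + z, -8*y)
At (3, -2, 2): (6, 54, 16).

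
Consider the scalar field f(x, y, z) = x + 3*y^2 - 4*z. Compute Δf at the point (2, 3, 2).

6

∂²f/∂x² = 0
∂²f/∂y² = 6
∂²f/∂z² = 0
∇²f = 6
At (2, 3, 2): 6.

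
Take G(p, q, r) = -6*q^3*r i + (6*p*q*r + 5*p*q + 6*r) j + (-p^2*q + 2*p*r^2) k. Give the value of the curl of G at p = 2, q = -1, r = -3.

(∇×G)₁ = ∂G₃/∂q − ∂G₂/∂r = -p^2 - 6*p*q - 6
(∇×G)₂ = ∂G₁/∂r − ∂G₃/∂p = 2*p*q - 6*q^3 - 2*r^2
(∇×G)₃ = ∂G₂/∂p − ∂G₁/∂q = 18*q^2*r + 6*q*r + 5*q
∇×G = (-p^2 - 6*p*q - 6, 2*p*q - 6*q^3 - 2*r^2, 18*q^2*r + 6*q*r + 5*q)
At (2, -1, -3): (2, -16, -41).

(2, -16, -41)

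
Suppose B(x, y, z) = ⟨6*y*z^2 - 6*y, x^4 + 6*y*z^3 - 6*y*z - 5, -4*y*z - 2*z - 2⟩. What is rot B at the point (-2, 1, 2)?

(-74, 24, -50)

(∇×B)₁ = ∂B₃/∂y − ∂B₂/∂z = -18*y*z^2 + 6*y - 4*z
(∇×B)₂ = ∂B₁/∂z − ∂B₃/∂x = 12*y*z
(∇×B)₃ = ∂B₂/∂x − ∂B₁/∂y = 4*x^3 - 6*z^2 + 6
∇×B = (-18*y*z^2 + 6*y - 4*z, 12*y*z, 4*x^3 - 6*z^2 + 6)
At (-2, 1, 2): (-74, 24, -50).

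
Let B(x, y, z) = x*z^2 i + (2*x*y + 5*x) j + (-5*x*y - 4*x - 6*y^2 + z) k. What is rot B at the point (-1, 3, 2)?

(∇×B)₁ = ∂B₃/∂y − ∂B₂/∂z = -5*x - 12*y
(∇×B)₂ = ∂B₁/∂z − ∂B₃/∂x = 2*x*z + 5*y + 4
(∇×B)₃ = ∂B₂/∂x − ∂B₁/∂y = 2*y + 5
∇×B = (-5*x - 12*y, 2*x*z + 5*y + 4, 2*y + 5)
At (-1, 3, 2): (-31, 15, 11).

(-31, 15, 11)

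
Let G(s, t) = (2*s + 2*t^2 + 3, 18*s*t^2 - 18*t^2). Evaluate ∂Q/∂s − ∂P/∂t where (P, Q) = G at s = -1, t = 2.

64

∂G₂/∂s = 18*t^2
∂G₁/∂t = 4*t
Scalar curl = 18*t^2 - 4*t
At (-1, 2): 64.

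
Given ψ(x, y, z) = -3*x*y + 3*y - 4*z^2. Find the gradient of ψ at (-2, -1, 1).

(3, 9, -8)

∂ψ/∂x = -3*y
∂ψ/∂y = -3*x + 3
∂ψ/∂z = -8*z
∇ψ = (-3*y, -3*x + 3, -8*z)
At (-2, -1, 1): (3, 9, -8).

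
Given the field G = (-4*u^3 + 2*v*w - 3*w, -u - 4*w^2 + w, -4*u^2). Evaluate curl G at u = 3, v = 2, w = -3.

(-25, 25, 5)

(∇×G)₁ = ∂G₃/∂v − ∂G₂/∂w = 8*w - 1
(∇×G)₂ = ∂G₁/∂w − ∂G₃/∂u = 8*u + 2*v - 3
(∇×G)₃ = ∂G₂/∂u − ∂G₁/∂v = -2*w - 1
∇×G = (8*w - 1, 8*u + 2*v - 3, -2*w - 1)
At (3, 2, -3): (-25, 25, 5).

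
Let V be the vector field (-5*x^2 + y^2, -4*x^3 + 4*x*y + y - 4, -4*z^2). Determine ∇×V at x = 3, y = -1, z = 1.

(0, 0, -110)

(∇×V)₁ = ∂V₃/∂y − ∂V₂/∂z = 0
(∇×V)₂ = ∂V₁/∂z − ∂V₃/∂x = 0
(∇×V)₃ = ∂V₂/∂x − ∂V₁/∂y = -12*x^2 + 2*y
∇×V = (0, 0, -12*x^2 + 2*y)
At (3, -1, 1): (0, 0, -110).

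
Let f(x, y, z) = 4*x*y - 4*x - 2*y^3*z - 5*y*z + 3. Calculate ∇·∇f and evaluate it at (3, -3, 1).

36

∂²f/∂x² = 0
∂²f/∂y² = -12*y*z
∂²f/∂z² = 0
∇²f = -12*y*z
At (3, -3, 1): 36.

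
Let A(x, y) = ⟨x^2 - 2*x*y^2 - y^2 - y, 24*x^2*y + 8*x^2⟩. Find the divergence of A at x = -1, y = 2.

14

∂A₁/∂x = 2*x - 2*y^2
∂A₂/∂y = 24*x^2
∇·A = 24*x^2 + 2*x - 2*y^2
At (-1, 2): 14.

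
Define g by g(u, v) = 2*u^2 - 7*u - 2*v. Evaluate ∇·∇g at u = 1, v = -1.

4

∂²g/∂u² = 4
∂²g/∂v² = 0
∇²g = 4
At (1, -1): 4.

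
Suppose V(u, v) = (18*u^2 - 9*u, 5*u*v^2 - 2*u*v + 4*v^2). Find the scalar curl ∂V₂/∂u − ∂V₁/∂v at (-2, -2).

24

∂V₂/∂u = 5*v^2 - 2*v
∂V₁/∂v = 0
Scalar curl = 5*v^2 - 2*v
At (-2, -2): 24.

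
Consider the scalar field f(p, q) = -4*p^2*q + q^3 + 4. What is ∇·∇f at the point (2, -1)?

2

∂²f/∂p² = -8*q
∂²f/∂q² = 6*q
∇²f = -2*q
At (2, -1): 2.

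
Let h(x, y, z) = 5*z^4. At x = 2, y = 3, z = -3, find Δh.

540

∂²h/∂x² = 0
∂²h/∂y² = 0
∂²h/∂z² = 60*z^2
∇²h = 60*z^2
At (2, 3, -3): 540.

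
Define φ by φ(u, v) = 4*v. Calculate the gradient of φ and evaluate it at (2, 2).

∂φ/∂u = 0
∂φ/∂v = 4
∇φ = (0, 4)
At (2, 2): (0, 4).

(0, 4)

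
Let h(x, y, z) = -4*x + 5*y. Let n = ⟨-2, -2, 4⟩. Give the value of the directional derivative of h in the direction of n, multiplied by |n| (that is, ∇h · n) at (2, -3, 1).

-2

∂h/∂x = -4
∂h/∂y = 5
∂h/∂z = 0
∇h at (2, -3, 1) = (-4, 5, 0)
∇h · n = (-4)(-2) + (5)(-2) + (0)(4) = -2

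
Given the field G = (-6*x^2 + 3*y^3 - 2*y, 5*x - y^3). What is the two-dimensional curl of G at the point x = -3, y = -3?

∂G₂/∂x = 5
∂G₁/∂y = 9*y^2 - 2
Scalar curl = -9*y^2 + 7
At (-3, -3): -74.

-74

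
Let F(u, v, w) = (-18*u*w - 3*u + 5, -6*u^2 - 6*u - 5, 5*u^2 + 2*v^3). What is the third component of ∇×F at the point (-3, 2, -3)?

30

(∇×F)_3 = ∂F₂/∂u − ∂F₁/∂v
= -12*u - 6 − (0)
= -12*u - 6
At (-3, 2, -3): 30.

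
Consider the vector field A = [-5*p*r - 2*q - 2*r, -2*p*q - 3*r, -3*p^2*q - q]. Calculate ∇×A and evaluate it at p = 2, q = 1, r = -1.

(-10, 0, 0)

(∇×A)₁ = ∂A₃/∂q − ∂A₂/∂r = -3*p^2 + 2
(∇×A)₂ = ∂A₁/∂r − ∂A₃/∂p = 6*p*q - 5*p - 2
(∇×A)₃ = ∂A₂/∂p − ∂A₁/∂q = -2*q + 2
∇×A = (-3*p^2 + 2, 6*p*q - 5*p - 2, -2*q + 2)
At (2, 1, -1): (-10, 0, 0).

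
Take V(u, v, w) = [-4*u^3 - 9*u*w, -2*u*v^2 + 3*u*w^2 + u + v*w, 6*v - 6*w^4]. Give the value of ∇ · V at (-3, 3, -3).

∂V₁/∂u = -12*u^2 - 9*w
∂V₂/∂v = -4*u*v + w
∂V₃/∂w = -24*w^3
∇·V = -12*u^2 - 4*u*v - 24*w^3 - 8*w
At (-3, 3, -3): 600.

600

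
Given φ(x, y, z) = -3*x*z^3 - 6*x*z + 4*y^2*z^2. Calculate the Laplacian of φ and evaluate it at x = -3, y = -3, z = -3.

-18

∂²φ/∂x² = 0
∂²φ/∂y² = 8*z^2
∂²φ/∂z² = 2*(-9*x*z + 4*y^2)
∇²φ = -18*x*z + 8*y^2 + 8*z^2
At (-3, -3, -3): -18.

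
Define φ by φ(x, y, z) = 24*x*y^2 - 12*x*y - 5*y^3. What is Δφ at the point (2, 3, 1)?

∂²φ/∂x² = 0
∂²φ/∂y² = 6*(8*x - 5*y)
∂²φ/∂z² = 0
∇²φ = 48*x - 30*y
At (2, 3, 1): 6.

6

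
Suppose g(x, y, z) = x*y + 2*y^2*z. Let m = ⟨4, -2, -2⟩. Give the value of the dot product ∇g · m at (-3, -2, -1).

∂g/∂x = y
∂g/∂y = x + 4*y*z
∂g/∂z = 2*y^2
∇g at (-3, -2, -1) = (-2, 5, 8)
∇g · m = (-2)(4) + (5)(-2) + (8)(-2) = -34

-34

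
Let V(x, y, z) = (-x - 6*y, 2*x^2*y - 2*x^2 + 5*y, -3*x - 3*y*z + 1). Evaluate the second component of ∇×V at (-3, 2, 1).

(∇×V)_2 = ∂V₁/∂z − ∂V₃/∂x
= 0 − (-3)
= 3
At (-3, 2, 1): 3.

3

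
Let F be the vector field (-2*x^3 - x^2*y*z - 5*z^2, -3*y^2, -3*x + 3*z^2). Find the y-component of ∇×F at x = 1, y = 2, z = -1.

11

(∇×F)_2 = ∂F₁/∂z − ∂F₃/∂x
= -x^2*y - 10*z − (-3)
= -x^2*y - 10*z + 3
At (1, 2, -1): 11.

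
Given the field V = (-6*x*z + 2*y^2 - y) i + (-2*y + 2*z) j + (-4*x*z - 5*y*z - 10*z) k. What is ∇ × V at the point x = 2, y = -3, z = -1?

(3, -16, 13)

(∇×V)₁ = ∂V₃/∂y − ∂V₂/∂z = -5*z - 2
(∇×V)₂ = ∂V₁/∂z − ∂V₃/∂x = -6*x + 4*z
(∇×V)₃ = ∂V₂/∂x − ∂V₁/∂y = -4*y + 1
∇×V = (-5*z - 2, -6*x + 4*z, -4*y + 1)
At (2, -3, -1): (3, -16, 13).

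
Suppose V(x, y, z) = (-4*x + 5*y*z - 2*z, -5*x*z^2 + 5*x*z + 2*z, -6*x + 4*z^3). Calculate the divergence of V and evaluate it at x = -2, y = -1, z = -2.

∂V₁/∂x = -4
∂V₂/∂y = 0
∂V₃/∂z = 12*z^2
∇·V = 12*z^2 - 4
At (-2, -1, -2): 44.

44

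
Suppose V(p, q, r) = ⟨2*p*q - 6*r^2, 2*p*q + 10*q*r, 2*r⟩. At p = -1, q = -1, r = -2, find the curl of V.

(10, 24, 0)

(∇×V)₁ = ∂V₃/∂q − ∂V₂/∂r = -10*q
(∇×V)₂ = ∂V₁/∂r − ∂V₃/∂p = -12*r
(∇×V)₃ = ∂V₂/∂p − ∂V₁/∂q = -2*p + 2*q
∇×V = (-10*q, -12*r, -2*p + 2*q)
At (-1, -1, -2): (10, 24, 0).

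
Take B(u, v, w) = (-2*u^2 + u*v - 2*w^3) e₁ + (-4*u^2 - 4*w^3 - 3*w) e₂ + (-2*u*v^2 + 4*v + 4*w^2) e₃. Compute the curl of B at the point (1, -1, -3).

(119, -52, -9)

(∇×B)₁ = ∂B₃/∂v − ∂B₂/∂w = -4*u*v + 12*w^2 + 7
(∇×B)₂ = ∂B₁/∂w − ∂B₃/∂u = 2*v^2 - 6*w^2
(∇×B)₃ = ∂B₂/∂u − ∂B₁/∂v = -9*u
∇×B = (-4*u*v + 12*w^2 + 7, 2*v^2 - 6*w^2, -9*u)
At (1, -1, -3): (119, -52, -9).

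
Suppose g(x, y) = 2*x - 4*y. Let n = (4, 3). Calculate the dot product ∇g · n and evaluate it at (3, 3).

∂g/∂x = 2
∂g/∂y = -4
∇g at (3, 3) = (2, -4)
∇g · n = (2)(4) + (-4)(3) = -4

-4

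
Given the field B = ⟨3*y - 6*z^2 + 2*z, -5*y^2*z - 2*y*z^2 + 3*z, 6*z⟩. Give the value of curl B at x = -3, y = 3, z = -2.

(18, 26, -3)

(∇×B)₁ = ∂B₃/∂y − ∂B₂/∂z = 5*y^2 + 4*y*z - 3
(∇×B)₂ = ∂B₁/∂z − ∂B₃/∂x = -12*z + 2
(∇×B)₃ = ∂B₂/∂x − ∂B₁/∂y = -3
∇×B = (5*y^2 + 4*y*z - 3, -12*z + 2, -3)
At (-3, 3, -2): (18, 26, -3).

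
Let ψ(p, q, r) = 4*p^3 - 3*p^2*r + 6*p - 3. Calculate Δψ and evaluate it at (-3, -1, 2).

-84

∂²ψ/∂p² = 6*(4*p - r)
∂²ψ/∂q² = 0
∂²ψ/∂r² = 0
∇²ψ = 24*p - 6*r
At (-3, -1, 2): -84.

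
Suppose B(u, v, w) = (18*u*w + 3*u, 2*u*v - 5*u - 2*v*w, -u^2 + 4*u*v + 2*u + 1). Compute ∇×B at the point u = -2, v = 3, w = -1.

(-2, -54, 1)

(∇×B)₁ = ∂B₃/∂v − ∂B₂/∂w = 4*u + 2*v
(∇×B)₂ = ∂B₁/∂w − ∂B₃/∂u = 20*u - 4*v - 2
(∇×B)₃ = ∂B₂/∂u − ∂B₁/∂v = 2*v - 5
∇×B = (4*u + 2*v, 20*u - 4*v - 2, 2*v - 5)
At (-2, 3, -1): (-2, -54, 1).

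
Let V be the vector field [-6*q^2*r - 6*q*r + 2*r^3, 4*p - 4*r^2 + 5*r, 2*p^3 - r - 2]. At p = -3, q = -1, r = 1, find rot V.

(3, -48, -2)

(∇×V)₁ = ∂V₃/∂q − ∂V₂/∂r = 8*r - 5
(∇×V)₂ = ∂V₁/∂r − ∂V₃/∂p = -6*p^2 - 6*q^2 - 6*q + 6*r^2
(∇×V)₃ = ∂V₂/∂p − ∂V₁/∂q = 12*q*r + 6*r + 4
∇×V = (8*r - 5, -6*p^2 - 6*q^2 - 6*q + 6*r^2, 12*q*r + 6*r + 4)
At (-3, -1, 1): (3, -48, -2).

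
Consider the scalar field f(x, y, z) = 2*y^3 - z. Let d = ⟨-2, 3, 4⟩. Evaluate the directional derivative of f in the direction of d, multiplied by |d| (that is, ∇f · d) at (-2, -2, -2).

∂f/∂x = 0
∂f/∂y = 6*y^2
∂f/∂z = -1
∇f at (-2, -2, -2) = (0, 24, -1)
∇f · d = (0)(-2) + (24)(3) + (-1)(4) = 68

68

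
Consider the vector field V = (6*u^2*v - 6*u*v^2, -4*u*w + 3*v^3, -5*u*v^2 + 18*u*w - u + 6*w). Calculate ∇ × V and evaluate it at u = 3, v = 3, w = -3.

(-78, 100, 66)

(∇×V)₁ = ∂V₃/∂v − ∂V₂/∂w = -10*u*v + 4*u
(∇×V)₂ = ∂V₁/∂w − ∂V₃/∂u = 5*v^2 - 18*w + 1
(∇×V)₃ = ∂V₂/∂u − ∂V₁/∂v = -6*u^2 + 12*u*v - 4*w
∇×V = (-10*u*v + 4*u, 5*v^2 - 18*w + 1, -6*u^2 + 12*u*v - 4*w)
At (3, 3, -3): (-78, 100, 66).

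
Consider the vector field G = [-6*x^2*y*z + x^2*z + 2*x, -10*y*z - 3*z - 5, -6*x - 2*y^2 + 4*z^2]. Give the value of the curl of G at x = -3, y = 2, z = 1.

(15, -93, 54)

(∇×G)₁ = ∂G₃/∂y − ∂G₂/∂z = 6*y + 3
(∇×G)₂ = ∂G₁/∂z − ∂G₃/∂x = -6*x^2*y + x^2 + 6
(∇×G)₃ = ∂G₂/∂x − ∂G₁/∂y = 6*x^2*z
∇×G = (6*y + 3, -6*x^2*y + x^2 + 6, 6*x^2*z)
At (-3, 2, 1): (15, -93, 54).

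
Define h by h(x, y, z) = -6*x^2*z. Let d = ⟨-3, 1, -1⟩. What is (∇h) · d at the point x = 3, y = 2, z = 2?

270

∂h/∂x = -12*x*z
∂h/∂y = 0
∂h/∂z = -6*x^2
∇h at (3, 2, 2) = (-72, 0, -54)
∇h · d = (-72)(-3) + (0)(1) + (-54)(-1) = 270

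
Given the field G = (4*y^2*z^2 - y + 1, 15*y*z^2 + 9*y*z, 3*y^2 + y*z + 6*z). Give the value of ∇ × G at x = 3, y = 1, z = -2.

(55, -16, -31)

(∇×G)₁ = ∂G₃/∂y − ∂G₂/∂z = -30*y*z - 3*y + z
(∇×G)₂ = ∂G₁/∂z − ∂G₃/∂x = 8*y^2*z
(∇×G)₃ = ∂G₂/∂x − ∂G₁/∂y = -8*y*z^2 + 1
∇×G = (-30*y*z - 3*y + z, 8*y^2*z, -8*y*z^2 + 1)
At (3, 1, -2): (55, -16, -31).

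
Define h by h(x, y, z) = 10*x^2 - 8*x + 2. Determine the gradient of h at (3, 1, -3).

∂h/∂x = 20*x - 8
∂h/∂y = 0
∂h/∂z = 0
∇h = (20*x - 8, 0, 0)
At (3, 1, -3): (52, 0, 0).

(52, 0, 0)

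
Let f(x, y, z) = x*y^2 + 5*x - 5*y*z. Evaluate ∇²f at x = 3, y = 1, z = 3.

∂²f/∂x² = 0
∂²f/∂y² = 2*x
∂²f/∂z² = 0
∇²f = 2*x
At (3, 1, 3): 6.

6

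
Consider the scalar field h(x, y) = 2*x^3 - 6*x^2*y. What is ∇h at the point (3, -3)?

(162, -54)

∂h/∂x = 6*x^2 - 12*x*y
∂h/∂y = -6*x^2
∇h = (6*x^2 - 12*x*y, -6*x^2)
At (3, -3): (162, -54).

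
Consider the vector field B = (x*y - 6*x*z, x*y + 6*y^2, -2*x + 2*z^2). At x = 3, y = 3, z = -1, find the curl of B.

(0, -16, 0)

(∇×B)₁ = ∂B₃/∂y − ∂B₂/∂z = 0
(∇×B)₂ = ∂B₁/∂z − ∂B₃/∂x = -6*x + 2
(∇×B)₃ = ∂B₂/∂x − ∂B₁/∂y = -x + y
∇×B = (0, -6*x + 2, -x + y)
At (3, 3, -1): (0, -16, 0).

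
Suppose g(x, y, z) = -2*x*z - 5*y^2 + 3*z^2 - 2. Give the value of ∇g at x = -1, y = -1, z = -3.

(6, 10, -16)

∂g/∂x = -2*z
∂g/∂y = -10*y
∂g/∂z = -2*x + 6*z
∇g = (-2*z, -10*y, -2*x + 6*z)
At (-1, -1, -3): (6, 10, -16).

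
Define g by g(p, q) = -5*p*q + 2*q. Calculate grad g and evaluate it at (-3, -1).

(5, 17)

∂g/∂p = -5*q
∂g/∂q = -5*p + 2
∇g = (-5*q, -5*p + 2)
At (-3, -1): (5, 17).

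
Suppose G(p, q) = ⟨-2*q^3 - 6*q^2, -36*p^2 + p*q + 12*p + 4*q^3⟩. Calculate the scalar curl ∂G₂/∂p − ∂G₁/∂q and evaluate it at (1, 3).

33

∂G₂/∂p = -72*p + q + 12
∂G₁/∂q = -6*q^2 - 12*q
Scalar curl = -72*p + 6*q^2 + 13*q + 12
At (1, 3): 33.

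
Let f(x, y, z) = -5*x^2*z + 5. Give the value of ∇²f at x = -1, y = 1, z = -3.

30

∂²f/∂x² = -10*z
∂²f/∂y² = 0
∂²f/∂z² = 0
∇²f = -10*z
At (-1, 1, -3): 30.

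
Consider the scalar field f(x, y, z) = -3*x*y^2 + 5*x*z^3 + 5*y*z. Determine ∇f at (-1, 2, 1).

∂f/∂x = -3*y^2 + 5*z^3
∂f/∂y = -6*x*y + 5*z
∂f/∂z = 15*x*z^2 + 5*y
∇f = (-3*y^2 + 5*z^3, -6*x*y + 5*z, 15*x*z^2 + 5*y)
At (-1, 2, 1): (-7, 17, -5).

(-7, 17, -5)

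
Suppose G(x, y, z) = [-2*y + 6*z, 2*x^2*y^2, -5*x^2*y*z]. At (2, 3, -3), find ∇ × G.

(∇×G)₁ = ∂G₃/∂y − ∂G₂/∂z = -5*x^2*z
(∇×G)₂ = ∂G₁/∂z − ∂G₃/∂x = 10*x*y*z + 6
(∇×G)₃ = ∂G₂/∂x − ∂G₁/∂y = 4*x*y^2 + 2
∇×G = (-5*x^2*z, 10*x*y*z + 6, 4*x*y^2 + 2)
At (2, 3, -3): (60, -174, 74).

(60, -174, 74)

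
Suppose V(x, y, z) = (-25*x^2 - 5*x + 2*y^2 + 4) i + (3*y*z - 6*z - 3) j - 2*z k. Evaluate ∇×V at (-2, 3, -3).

(-3, 0, -12)

(∇×V)₁ = ∂V₃/∂y − ∂V₂/∂z = -3*y + 6
(∇×V)₂ = ∂V₁/∂z − ∂V₃/∂x = 0
(∇×V)₃ = ∂V₂/∂x − ∂V₁/∂y = -4*y
∇×V = (-3*y + 6, 0, -4*y)
At (-2, 3, -3): (-3, 0, -12).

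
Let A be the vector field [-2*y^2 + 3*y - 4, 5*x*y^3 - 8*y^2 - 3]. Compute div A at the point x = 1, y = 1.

-1

∂A₁/∂x = 0
∂A₂/∂y = 15*x*y^2 - 16*y
∇·A = 15*x*y^2 - 16*y
At (1, 1): -1.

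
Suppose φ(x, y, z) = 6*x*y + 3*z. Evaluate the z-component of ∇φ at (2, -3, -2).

3

(∇φ)_3 = ∂φ/∂z = 3
At (2, -3, -2): 3.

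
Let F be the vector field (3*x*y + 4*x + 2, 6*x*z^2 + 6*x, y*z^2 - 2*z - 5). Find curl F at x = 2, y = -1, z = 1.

(∇×F)₁ = ∂F₃/∂y − ∂F₂/∂z = -12*x*z + z^2
(∇×F)₂ = ∂F₁/∂z − ∂F₃/∂x = 0
(∇×F)₃ = ∂F₂/∂x − ∂F₁/∂y = -3*x + 6*z^2 + 6
∇×F = (-12*x*z + z^2, 0, -3*x + 6*z^2 + 6)
At (2, -1, 1): (-23, 0, 6).

(-23, 0, 6)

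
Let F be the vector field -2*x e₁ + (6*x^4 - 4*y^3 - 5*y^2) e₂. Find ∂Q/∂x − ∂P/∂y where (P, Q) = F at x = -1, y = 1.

∂F₂/∂x = 24*x^3
∂F₁/∂y = 0
Scalar curl = 24*x^3
At (-1, 1): -24.

-24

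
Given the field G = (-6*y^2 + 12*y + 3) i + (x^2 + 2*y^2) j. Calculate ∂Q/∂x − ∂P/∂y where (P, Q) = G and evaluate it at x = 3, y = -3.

∂G₂/∂x = 2*x
∂G₁/∂y = -12*y + 12
Scalar curl = 2*x + 12*y - 12
At (3, -3): -42.

-42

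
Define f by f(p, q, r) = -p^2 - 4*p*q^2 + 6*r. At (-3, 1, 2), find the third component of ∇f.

(∇f)_3 = ∂f/∂r = 6
At (-3, 1, 2): 6.

6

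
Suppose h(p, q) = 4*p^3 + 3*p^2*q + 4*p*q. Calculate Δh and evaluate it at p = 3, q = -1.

66

∂²h/∂p² = 6*(4*p + q)
∂²h/∂q² = 0
∇²h = 24*p + 6*q
At (3, -1): 66.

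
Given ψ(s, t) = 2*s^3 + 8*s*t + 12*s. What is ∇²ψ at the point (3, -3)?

36

∂²ψ/∂s² = 12*s
∂²ψ/∂t² = 0
∇²ψ = 12*s
At (3, -3): 36.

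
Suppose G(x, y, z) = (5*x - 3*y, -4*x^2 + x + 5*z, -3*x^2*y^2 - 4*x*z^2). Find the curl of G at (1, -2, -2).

(∇×G)₁ = ∂G₃/∂y − ∂G₂/∂z = -6*x^2*y - 5
(∇×G)₂ = ∂G₁/∂z − ∂G₃/∂x = 6*x*y^2 + 4*z^2
(∇×G)₃ = ∂G₂/∂x − ∂G₁/∂y = -8*x + 4
∇×G = (-6*x^2*y - 5, 6*x*y^2 + 4*z^2, -8*x + 4)
At (1, -2, -2): (7, 40, -4).

(7, 40, -4)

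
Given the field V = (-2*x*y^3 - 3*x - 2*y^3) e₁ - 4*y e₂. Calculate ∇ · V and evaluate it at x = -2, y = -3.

∂V₁/∂x = -2*y^3 - 3
∂V₂/∂y = -4
∇·V = -2*y^3 - 7
At (-2, -3): 47.

47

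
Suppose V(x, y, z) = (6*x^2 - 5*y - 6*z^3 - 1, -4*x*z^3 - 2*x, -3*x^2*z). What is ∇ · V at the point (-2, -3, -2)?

∂V₁/∂x = 12*x
∂V₂/∂y = 0
∂V₃/∂z = -3*x^2
∇·V = -3*x^2 + 12*x
At (-2, -3, -2): -36.

-36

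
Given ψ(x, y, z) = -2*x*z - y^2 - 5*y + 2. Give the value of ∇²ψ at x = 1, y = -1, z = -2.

-2

∂²ψ/∂x² = 0
∂²ψ/∂y² = -2
∂²ψ/∂z² = 0
∇²ψ = -2
At (1, -1, -2): -2.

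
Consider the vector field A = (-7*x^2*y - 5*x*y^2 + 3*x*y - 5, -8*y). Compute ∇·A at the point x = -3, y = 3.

∂A₁/∂x = -14*x*y - 5*y^2 + 3*y
∂A₂/∂y = -8
∇·A = -14*x*y - 5*y^2 + 3*y - 8
At (-3, 3): 82.

82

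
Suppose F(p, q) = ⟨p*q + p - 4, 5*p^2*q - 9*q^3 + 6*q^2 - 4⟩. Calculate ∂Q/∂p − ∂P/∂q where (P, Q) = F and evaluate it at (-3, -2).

63

∂F₂/∂p = 10*p*q
∂F₁/∂q = p
Scalar curl = 10*p*q - p
At (-3, -2): 63.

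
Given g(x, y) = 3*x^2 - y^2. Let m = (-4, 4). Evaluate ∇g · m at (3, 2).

∂g/∂x = 6*x
∂g/∂y = -2*y
∇g at (3, 2) = (18, -4)
∇g · m = (18)(-4) + (-4)(4) = -88

-88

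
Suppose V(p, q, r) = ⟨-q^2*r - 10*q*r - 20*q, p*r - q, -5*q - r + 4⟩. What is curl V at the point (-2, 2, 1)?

(-3, -24, 35)

(∇×V)₁ = ∂V₃/∂q − ∂V₂/∂r = -p - 5
(∇×V)₂ = ∂V₁/∂r − ∂V₃/∂p = -q^2 - 10*q
(∇×V)₃ = ∂V₂/∂p − ∂V₁/∂q = 2*q*r + 11*r + 20
∇×V = (-p - 5, -q^2 - 10*q, 2*q*r + 11*r + 20)
At (-2, 2, 1): (-3, -24, 35).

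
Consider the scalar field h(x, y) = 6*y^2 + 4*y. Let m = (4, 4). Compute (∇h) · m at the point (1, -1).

∂h/∂x = 0
∂h/∂y = 12*y + 4
∇h at (1, -1) = (0, -8)
∇h · m = (0)(4) + (-8)(4) = -32

-32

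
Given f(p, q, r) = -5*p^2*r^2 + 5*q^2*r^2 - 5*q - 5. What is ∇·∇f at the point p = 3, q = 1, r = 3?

-80

∂²f/∂p² = -10*r^2
∂²f/∂q² = 10*r^2
∂²f/∂r² = 10*(-p^2 + q^2)
∇²f = -10*p^2 + 10*q^2
At (3, 1, 3): -80.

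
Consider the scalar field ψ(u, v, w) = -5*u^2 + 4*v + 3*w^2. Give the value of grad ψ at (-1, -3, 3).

∂ψ/∂u = -10*u
∂ψ/∂v = 4
∂ψ/∂w = 6*w
∇ψ = (-10*u, 4, 6*w)
At (-1, -3, 3): (10, 4, 18).

(10, 4, 18)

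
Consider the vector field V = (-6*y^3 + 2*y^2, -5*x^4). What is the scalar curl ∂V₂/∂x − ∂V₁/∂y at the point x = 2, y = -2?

-80

∂V₂/∂x = -20*x^3
∂V₁/∂y = -18*y^2 + 4*y
Scalar curl = -20*x^3 + 18*y^2 - 4*y
At (2, -2): -80.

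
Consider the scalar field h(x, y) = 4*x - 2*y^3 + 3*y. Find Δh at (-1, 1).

-12

∂²h/∂x² = 0
∂²h/∂y² = -12*y
∇²h = -12*y
At (-1, 1): -12.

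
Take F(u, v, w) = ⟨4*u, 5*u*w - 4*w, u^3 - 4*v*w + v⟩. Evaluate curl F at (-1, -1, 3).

(-2, -3, 15)

(∇×F)₁ = ∂F₃/∂v − ∂F₂/∂w = -5*u - 4*w + 5
(∇×F)₂ = ∂F₁/∂w − ∂F₃/∂u = -3*u^2
(∇×F)₃ = ∂F₂/∂u − ∂F₁/∂v = 5*w
∇×F = (-5*u - 4*w + 5, -3*u^2, 5*w)
At (-1, -1, 3): (-2, -3, 15).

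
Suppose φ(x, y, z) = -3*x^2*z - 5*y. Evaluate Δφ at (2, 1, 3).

∂²φ/∂x² = -6*z
∂²φ/∂y² = 0
∂²φ/∂z² = 0
∇²φ = -6*z
At (2, 1, 3): -18.

-18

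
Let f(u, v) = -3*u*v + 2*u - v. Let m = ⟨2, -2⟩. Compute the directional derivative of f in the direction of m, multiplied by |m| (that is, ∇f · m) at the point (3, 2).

∂f/∂u = -3*v + 2
∂f/∂v = -3*u - 1
∇f at (3, 2) = (-4, -10)
∇f · m = (-4)(2) + (-10)(-2) = 12

12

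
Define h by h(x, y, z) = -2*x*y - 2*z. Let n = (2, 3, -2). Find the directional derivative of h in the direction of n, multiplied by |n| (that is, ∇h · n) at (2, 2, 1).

∂h/∂x = -2*y
∂h/∂y = -2*x
∂h/∂z = -2
∇h at (2, 2, 1) = (-4, -4, -2)
∇h · n = (-4)(2) + (-4)(3) + (-2)(-2) = -16

-16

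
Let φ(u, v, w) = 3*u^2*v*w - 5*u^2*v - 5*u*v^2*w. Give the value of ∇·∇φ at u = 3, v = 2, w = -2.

16

∂²φ/∂u² = 2*v*(3*w - 5)
∂²φ/∂v² = -10*u*w
∂²φ/∂w² = 0
∇²φ = -10*u*w + 6*v*w - 10*v
At (3, 2, -2): 16.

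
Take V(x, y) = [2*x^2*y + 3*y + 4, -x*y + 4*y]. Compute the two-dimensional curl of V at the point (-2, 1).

∂V₂/∂x = -y
∂V₁/∂y = 2*x^2 + 3
Scalar curl = -2*x^2 - y - 3
At (-2, 1): -12.

-12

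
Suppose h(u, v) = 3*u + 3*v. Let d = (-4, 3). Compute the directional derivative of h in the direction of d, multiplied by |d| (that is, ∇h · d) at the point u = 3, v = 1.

-3

∂h/∂u = 3
∂h/∂v = 3
∇h at (3, 1) = (3, 3)
∇h · d = (3)(-4) + (3)(3) = -3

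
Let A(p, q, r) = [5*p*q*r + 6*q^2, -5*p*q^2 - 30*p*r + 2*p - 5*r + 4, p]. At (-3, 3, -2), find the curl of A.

(∇×A)₁ = ∂A₃/∂q − ∂A₂/∂r = 30*p + 5
(∇×A)₂ = ∂A₁/∂r − ∂A₃/∂p = 5*p*q - 1
(∇×A)₃ = ∂A₂/∂p − ∂A₁/∂q = -5*p*r - 5*q^2 - 12*q - 30*r + 2
∇×A = (30*p + 5, 5*p*q - 1, -5*p*r - 5*q^2 - 12*q - 30*r + 2)
At (-3, 3, -2): (-85, -46, -49).

(-85, -46, -49)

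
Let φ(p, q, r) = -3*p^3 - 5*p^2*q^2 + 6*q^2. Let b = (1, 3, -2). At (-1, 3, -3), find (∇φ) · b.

99

∂φ/∂p = -9*p^2 - 10*p*q^2
∂φ/∂q = -10*p^2*q + 12*q
∂φ/∂r = 0
∇φ at (-1, 3, -3) = (81, 6, 0)
∇φ · b = (81)(1) + (6)(3) + (0)(-2) = 99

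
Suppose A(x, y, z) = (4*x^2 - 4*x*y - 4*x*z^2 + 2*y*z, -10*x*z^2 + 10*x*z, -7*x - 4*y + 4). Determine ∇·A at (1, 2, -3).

∂A₁/∂x = 8*x - 4*y - 4*z^2
∂A₂/∂y = 0
∂A₃/∂z = 0
∇·A = 8*x - 4*y - 4*z^2
At (1, 2, -3): -36.

-36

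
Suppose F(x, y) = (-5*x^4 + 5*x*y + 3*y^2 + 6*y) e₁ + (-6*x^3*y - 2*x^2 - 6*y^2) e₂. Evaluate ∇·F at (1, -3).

-5

∂F₁/∂x = -20*x^3 + 5*y
∂F₂/∂y = -6*x^3 - 12*y
∇·F = -26*x^3 - 7*y
At (1, -3): -5.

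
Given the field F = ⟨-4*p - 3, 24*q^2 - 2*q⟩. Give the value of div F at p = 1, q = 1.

∂F₁/∂p = -4
∂F₂/∂q = 48*q - 2
∇·F = 48*q - 6
At (1, 1): 42.

42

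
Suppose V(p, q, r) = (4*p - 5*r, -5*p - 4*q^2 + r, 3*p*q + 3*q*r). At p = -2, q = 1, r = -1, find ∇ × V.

(-10, -8, -5)

(∇×V)₁ = ∂V₃/∂q − ∂V₂/∂r = 3*p + 3*r - 1
(∇×V)₂ = ∂V₁/∂r − ∂V₃/∂p = -3*q - 5
(∇×V)₃ = ∂V₂/∂p − ∂V₁/∂q = -5
∇×V = (3*p + 3*r - 1, -3*q - 5, -5)
At (-2, 1, -1): (-10, -8, -5).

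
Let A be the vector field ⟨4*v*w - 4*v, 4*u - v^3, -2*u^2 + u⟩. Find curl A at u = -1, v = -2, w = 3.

(0, -13, -4)

(∇×A)₁ = ∂A₃/∂v − ∂A₂/∂w = 0
(∇×A)₂ = ∂A₁/∂w − ∂A₃/∂u = 4*u + 4*v - 1
(∇×A)₃ = ∂A₂/∂u − ∂A₁/∂v = -4*w + 8
∇×A = (0, 4*u + 4*v - 1, -4*w + 8)
At (-1, -2, 3): (0, -13, -4).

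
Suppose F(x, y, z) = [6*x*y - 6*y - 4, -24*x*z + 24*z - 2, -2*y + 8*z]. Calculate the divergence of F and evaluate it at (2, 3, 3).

26

∂F₁/∂x = 6*y
∂F₂/∂y = 0
∂F₃/∂z = 8
∇·F = 6*y + 8
At (2, 3, 3): 26.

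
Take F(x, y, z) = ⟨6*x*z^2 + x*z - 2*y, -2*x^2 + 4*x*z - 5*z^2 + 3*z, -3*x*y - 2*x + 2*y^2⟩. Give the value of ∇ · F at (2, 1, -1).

5

∂F₁/∂x = 6*z^2 + z
∂F₂/∂y = 0
∂F₃/∂z = 0
∇·F = 6*z^2 + z
At (2, 1, -1): 5.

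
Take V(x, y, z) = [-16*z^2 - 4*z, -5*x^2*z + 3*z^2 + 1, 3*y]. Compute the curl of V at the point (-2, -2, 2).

(11, -68, 40)

(∇×V)₁ = ∂V₃/∂y − ∂V₂/∂z = 5*x^2 - 6*z + 3
(∇×V)₂ = ∂V₁/∂z − ∂V₃/∂x = -32*z - 4
(∇×V)₃ = ∂V₂/∂x − ∂V₁/∂y = -10*x*z
∇×V = (5*x^2 - 6*z + 3, -32*z - 4, -10*x*z)
At (-2, -2, 2): (11, -68, 40).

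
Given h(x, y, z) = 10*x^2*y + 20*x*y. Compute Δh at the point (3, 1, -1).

20

∂²h/∂x² = 20*y
∂²h/∂y² = 0
∂²h/∂z² = 0
∇²h = 20*y
At (3, 1, -1): 20.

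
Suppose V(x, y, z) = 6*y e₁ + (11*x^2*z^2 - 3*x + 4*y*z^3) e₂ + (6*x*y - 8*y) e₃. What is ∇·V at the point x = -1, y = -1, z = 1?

∂V₁/∂x = 0
∂V₂/∂y = 4*z^3
∂V₃/∂z = 0
∇·V = 4*z^3
At (-1, -1, 1): 4.

4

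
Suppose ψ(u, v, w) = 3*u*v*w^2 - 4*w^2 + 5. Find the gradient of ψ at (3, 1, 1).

(3, 9, 10)

∂ψ/∂u = 3*v*w^2
∂ψ/∂v = 3*u*w^2
∂ψ/∂w = 6*u*v*w - 8*w
∇ψ = (3*v*w^2, 3*u*w^2, 6*u*v*w - 8*w)
At (3, 1, 1): (3, 9, 10).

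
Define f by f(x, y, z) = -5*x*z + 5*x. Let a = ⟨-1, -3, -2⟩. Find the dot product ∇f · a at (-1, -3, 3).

0

∂f/∂x = -5*z + 5
∂f/∂y = 0
∂f/∂z = -5*x
∇f at (-1, -3, 3) = (-10, 0, 5)
∇f · a = (-10)(-1) + (0)(-3) + (5)(-2) = 0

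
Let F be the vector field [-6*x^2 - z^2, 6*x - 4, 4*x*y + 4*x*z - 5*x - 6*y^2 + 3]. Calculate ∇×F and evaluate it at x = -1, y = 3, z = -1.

(-40, -1, 6)

(∇×F)₁ = ∂F₃/∂y − ∂F₂/∂z = 4*x - 12*y
(∇×F)₂ = ∂F₁/∂z − ∂F₃/∂x = -4*y - 6*z + 5
(∇×F)₃ = ∂F₂/∂x − ∂F₁/∂y = 6
∇×F = (4*x - 12*y, -4*y - 6*z + 5, 6)
At (-1, 3, -1): (-40, -1, 6).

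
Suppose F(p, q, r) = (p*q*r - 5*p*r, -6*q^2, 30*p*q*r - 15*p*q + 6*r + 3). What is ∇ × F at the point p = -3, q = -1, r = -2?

(225, -57, -6)

(∇×F)₁ = ∂F₃/∂q − ∂F₂/∂r = 30*p*r - 15*p
(∇×F)₂ = ∂F₁/∂r − ∂F₃/∂p = p*q - 5*p - 30*q*r + 15*q
(∇×F)₃ = ∂F₂/∂p − ∂F₁/∂q = -p*r
∇×F = (30*p*r - 15*p, p*q - 5*p - 30*q*r + 15*q, -p*r)
At (-3, -1, -2): (225, -57, -6).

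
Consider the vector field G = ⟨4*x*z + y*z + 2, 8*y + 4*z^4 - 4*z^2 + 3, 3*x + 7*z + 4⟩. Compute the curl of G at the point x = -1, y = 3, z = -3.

(408, -4, 3)

(∇×G)₁ = ∂G₃/∂y − ∂G₂/∂z = -16*z^3 + 8*z
(∇×G)₂ = ∂G₁/∂z − ∂G₃/∂x = 4*x + y - 3
(∇×G)₃ = ∂G₂/∂x − ∂G₁/∂y = -z
∇×G = (-16*z^3 + 8*z, 4*x + y - 3, -z)
At (-1, 3, -3): (408, -4, 3).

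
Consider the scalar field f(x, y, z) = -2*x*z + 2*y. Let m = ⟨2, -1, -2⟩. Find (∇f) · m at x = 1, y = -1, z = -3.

∂f/∂x = -2*z
∂f/∂y = 2
∂f/∂z = -2*x
∇f at (1, -1, -3) = (6, 2, -2)
∇f · m = (6)(2) + (2)(-1) + (-2)(-2) = 14

14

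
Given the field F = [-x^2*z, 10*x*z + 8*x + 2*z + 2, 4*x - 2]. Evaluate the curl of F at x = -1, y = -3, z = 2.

(∇×F)₁ = ∂F₃/∂y − ∂F₂/∂z = -10*x - 2
(∇×F)₂ = ∂F₁/∂z − ∂F₃/∂x = -x^2 - 4
(∇×F)₃ = ∂F₂/∂x − ∂F₁/∂y = 10*z + 8
∇×F = (-10*x - 2, -x^2 - 4, 10*z + 8)
At (-1, -3, 2): (8, -5, 28).

(8, -5, 28)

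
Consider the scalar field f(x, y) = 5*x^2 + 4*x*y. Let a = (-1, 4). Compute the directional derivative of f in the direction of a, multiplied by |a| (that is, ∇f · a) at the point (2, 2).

4

∂f/∂x = 10*x + 4*y
∂f/∂y = 4*x
∇f at (2, 2) = (28, 8)
∇f · a = (28)(-1) + (8)(4) = 4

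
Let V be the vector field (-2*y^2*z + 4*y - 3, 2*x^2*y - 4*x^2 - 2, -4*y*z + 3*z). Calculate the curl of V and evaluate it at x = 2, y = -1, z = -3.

(∇×V)₁ = ∂V₃/∂y − ∂V₂/∂z = -4*z
(∇×V)₂ = ∂V₁/∂z − ∂V₃/∂x = -2*y^2
(∇×V)₃ = ∂V₂/∂x − ∂V₁/∂y = 4*x*y - 8*x + 4*y*z - 4
∇×V = (-4*z, -2*y^2, 4*x*y - 8*x + 4*y*z - 4)
At (2, -1, -3): (12, -2, -16).

(12, -2, -16)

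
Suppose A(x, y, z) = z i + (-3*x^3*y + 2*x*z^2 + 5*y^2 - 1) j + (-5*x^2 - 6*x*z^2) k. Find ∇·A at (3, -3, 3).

-219

∂A₁/∂x = 0
∂A₂/∂y = -3*x^3 + 10*y
∂A₃/∂z = -12*x*z
∇·A = -3*x^3 - 12*x*z + 10*y
At (3, -3, 3): -219.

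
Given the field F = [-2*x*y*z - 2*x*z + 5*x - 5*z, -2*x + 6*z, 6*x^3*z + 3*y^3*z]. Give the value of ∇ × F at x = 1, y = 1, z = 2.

(12, -45, 2)

(∇×F)₁ = ∂F₃/∂y − ∂F₂/∂z = 9*y^2*z - 6
(∇×F)₂ = ∂F₁/∂z − ∂F₃/∂x = -18*x^2*z - 2*x*y - 2*x - 5
(∇×F)₃ = ∂F₂/∂x − ∂F₁/∂y = 2*x*z - 2
∇×F = (9*y^2*z - 6, -18*x^2*z - 2*x*y - 2*x - 5, 2*x*z - 2)
At (1, 1, 2): (12, -45, 2).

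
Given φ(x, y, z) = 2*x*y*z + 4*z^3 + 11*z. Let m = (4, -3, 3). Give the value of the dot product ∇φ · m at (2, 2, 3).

∂φ/∂x = 2*y*z
∂φ/∂y = 2*x*z
∂φ/∂z = 2*x*y + 12*z^2 + 11
∇φ at (2, 2, 3) = (12, 12, 127)
∇φ · m = (12)(4) + (12)(-3) + (127)(3) = 393

393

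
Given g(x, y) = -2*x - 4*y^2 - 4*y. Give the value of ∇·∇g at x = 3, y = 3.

-8

∂²g/∂x² = 0
∂²g/∂y² = -8
∇²g = -8
At (3, 3): -8.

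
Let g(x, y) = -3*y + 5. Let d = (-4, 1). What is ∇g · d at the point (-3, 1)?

∂g/∂x = 0
∂g/∂y = -3
∇g at (-3, 1) = (0, -3)
∇g · d = (0)(-4) + (-3)(1) = -3

-3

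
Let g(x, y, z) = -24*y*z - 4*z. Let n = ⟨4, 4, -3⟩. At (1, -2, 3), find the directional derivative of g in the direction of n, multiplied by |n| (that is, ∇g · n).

∂g/∂x = 0
∂g/∂y = -24*z
∂g/∂z = -24*y - 4
∇g at (1, -2, 3) = (0, -72, 44)
∇g · n = (0)(4) + (-72)(4) + (44)(-3) = -420

-420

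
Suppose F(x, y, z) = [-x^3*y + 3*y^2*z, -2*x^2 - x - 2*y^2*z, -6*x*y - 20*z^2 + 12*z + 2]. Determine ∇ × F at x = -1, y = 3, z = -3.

(∇×F)₁ = ∂F₃/∂y − ∂F₂/∂z = -6*x + 2*y^2
(∇×F)₂ = ∂F₁/∂z − ∂F₃/∂x = 3*y^2 + 6*y
(∇×F)₃ = ∂F₂/∂x − ∂F₁/∂y = x^3 - 4*x - 6*y*z - 1
∇×F = (-6*x + 2*y^2, 3*y^2 + 6*y, x^3 - 4*x - 6*y*z - 1)
At (-1, 3, -3): (24, 45, 56).

(24, 45, 56)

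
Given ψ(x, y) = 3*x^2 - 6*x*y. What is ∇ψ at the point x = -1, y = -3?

∂ψ/∂x = 6*x - 6*y
∂ψ/∂y = -6*x
∇ψ = (6*x - 6*y, -6*x)
At (-1, -3): (12, 6).

(12, 6)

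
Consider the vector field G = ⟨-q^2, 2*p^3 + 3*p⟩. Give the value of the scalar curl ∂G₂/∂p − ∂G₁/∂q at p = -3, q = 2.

∂G₂/∂p = 6*p^2 + 3
∂G₁/∂q = -2*q
Scalar curl = 6*p^2 + 2*q + 3
At (-3, 2): 61.

61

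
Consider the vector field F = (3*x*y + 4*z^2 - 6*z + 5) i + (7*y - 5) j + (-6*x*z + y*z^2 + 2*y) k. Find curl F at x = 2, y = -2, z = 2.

(6, 22, -6)

(∇×F)₁ = ∂F₃/∂y − ∂F₂/∂z = z^2 + 2
(∇×F)₂ = ∂F₁/∂z − ∂F₃/∂x = 14*z - 6
(∇×F)₃ = ∂F₂/∂x − ∂F₁/∂y = -3*x
∇×F = (z^2 + 2, 14*z - 6, -3*x)
At (2, -2, 2): (6, 22, -6).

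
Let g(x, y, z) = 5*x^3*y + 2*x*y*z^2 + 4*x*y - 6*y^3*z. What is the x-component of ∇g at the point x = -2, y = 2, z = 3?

(∇g)_1 = ∂g/∂x = 15*x^2*y + 2*y*z^2 + 4*y
At (-2, 2, 3): 164.

164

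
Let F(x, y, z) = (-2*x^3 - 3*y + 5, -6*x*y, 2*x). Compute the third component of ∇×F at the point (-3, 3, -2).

(∇×F)_3 = ∂F₂/∂x − ∂F₁/∂y
= -6*y − (-3)
= -6*y + 3
At (-3, 3, -2): -15.

-15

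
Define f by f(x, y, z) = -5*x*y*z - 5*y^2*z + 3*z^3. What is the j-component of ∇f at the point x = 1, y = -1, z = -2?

(∇f)_2 = ∂f/∂y = -5*x*z - 10*y*z
At (1, -1, -2): -10.

-10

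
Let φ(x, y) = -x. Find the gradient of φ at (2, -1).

(-1, 0)

∂φ/∂x = -1
∂φ/∂y = 0
∇φ = (-1, 0)
At (2, -1): (-1, 0).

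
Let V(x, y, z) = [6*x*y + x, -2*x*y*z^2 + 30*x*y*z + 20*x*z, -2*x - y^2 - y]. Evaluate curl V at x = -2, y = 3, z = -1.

(∇×V)₁ = ∂V₃/∂y − ∂V₂/∂z = 4*x*y*z - 30*x*y - 20*x - 2*y - 1
(∇×V)₂ = ∂V₁/∂z − ∂V₃/∂x = 2
(∇×V)₃ = ∂V₂/∂x − ∂V₁/∂y = -6*x - 2*y*z^2 + 30*y*z + 20*z
∇×V = (4*x*y*z - 30*x*y - 20*x - 2*y - 1, 2, -6*x - 2*y*z^2 + 30*y*z + 20*z)
At (-2, 3, -1): (237, 2, -104).

(237, 2, -104)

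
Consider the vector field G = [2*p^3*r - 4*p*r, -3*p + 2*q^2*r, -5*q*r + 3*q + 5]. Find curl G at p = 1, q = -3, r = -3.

(0, -2, -3)

(∇×G)₁ = ∂G₃/∂q − ∂G₂/∂r = -2*q^2 - 5*r + 3
(∇×G)₂ = ∂G₁/∂r − ∂G₃/∂p = 2*p^3 - 4*p
(∇×G)₃ = ∂G₂/∂p − ∂G₁/∂q = -3
∇×G = (-2*q^2 - 5*r + 3, 2*p^3 - 4*p, -3)
At (1, -3, -3): (0, -2, -3).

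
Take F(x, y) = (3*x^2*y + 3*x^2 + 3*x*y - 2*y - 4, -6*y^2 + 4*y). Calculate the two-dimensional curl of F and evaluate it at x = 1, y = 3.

∂F₂/∂x = 0
∂F₁/∂y = 3*x^2 + 3*x - 2
Scalar curl = -3*x^2 - 3*x + 2
At (1, 3): -4.

-4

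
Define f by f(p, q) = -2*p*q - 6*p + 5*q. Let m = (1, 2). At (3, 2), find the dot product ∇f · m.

∂f/∂p = -2*q - 6
∂f/∂q = -2*p + 5
∇f at (3, 2) = (-10, -1)
∇f · m = (-10)(1) + (-1)(2) = -12

-12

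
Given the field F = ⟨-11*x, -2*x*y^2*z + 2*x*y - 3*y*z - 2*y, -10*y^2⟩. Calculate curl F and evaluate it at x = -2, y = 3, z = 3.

(∇×F)₁ = ∂F₃/∂y − ∂F₂/∂z = 2*x*y^2 - 17*y
(∇×F)₂ = ∂F₁/∂z − ∂F₃/∂x = 0
(∇×F)₃ = ∂F₂/∂x − ∂F₁/∂y = -2*y^2*z + 2*y
∇×F = (2*x*y^2 - 17*y, 0, -2*y^2*z + 2*y)
At (-2, 3, 3): (-87, 0, -48).

(-87, 0, -48)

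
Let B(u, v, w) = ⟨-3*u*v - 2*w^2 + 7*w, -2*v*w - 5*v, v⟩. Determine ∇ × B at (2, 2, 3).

(∇×B)₁ = ∂B₃/∂v − ∂B₂/∂w = 2*v + 1
(∇×B)₂ = ∂B₁/∂w − ∂B₃/∂u = -4*w + 7
(∇×B)₃ = ∂B₂/∂u − ∂B₁/∂v = 3*u
∇×B = (2*v + 1, -4*w + 7, 3*u)
At (2, 2, 3): (5, -5, 6).

(5, -5, 6)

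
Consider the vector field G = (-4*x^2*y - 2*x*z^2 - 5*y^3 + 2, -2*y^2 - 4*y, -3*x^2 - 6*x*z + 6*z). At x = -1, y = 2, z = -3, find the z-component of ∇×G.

64

(∇×G)_3 = ∂G₂/∂x − ∂G₁/∂y
= 0 − (-4*x^2 - 15*y^2)
= 4*x^2 + 15*y^2
At (-1, 2, -3): 64.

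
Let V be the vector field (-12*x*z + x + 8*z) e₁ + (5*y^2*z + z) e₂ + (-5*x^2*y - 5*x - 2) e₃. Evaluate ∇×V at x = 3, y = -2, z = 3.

(-66, -83, 0)

(∇×V)₁ = ∂V₃/∂y − ∂V₂/∂z = -5*x^2 - 5*y^2 - 1
(∇×V)₂ = ∂V₁/∂z − ∂V₃/∂x = 10*x*y - 12*x + 13
(∇×V)₃ = ∂V₂/∂x − ∂V₁/∂y = 0
∇×V = (-5*x^2 - 5*y^2 - 1, 10*x*y - 12*x + 13, 0)
At (3, -2, 3): (-66, -83, 0).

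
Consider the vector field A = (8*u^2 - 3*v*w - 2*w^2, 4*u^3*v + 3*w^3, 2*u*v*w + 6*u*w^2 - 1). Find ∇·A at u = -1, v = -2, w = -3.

∂A₁/∂u = 16*u
∂A₂/∂v = 4*u^3
∂A₃/∂w = 2*u*v + 12*u*w
∇·A = 4*u^3 + 2*u*v + 12*u*w + 16*u
At (-1, -2, -3): 20.

20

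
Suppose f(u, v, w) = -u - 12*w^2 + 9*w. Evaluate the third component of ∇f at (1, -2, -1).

33

(∇f)_3 = ∂f/∂w = -24*w + 9
At (1, -2, -1): 33.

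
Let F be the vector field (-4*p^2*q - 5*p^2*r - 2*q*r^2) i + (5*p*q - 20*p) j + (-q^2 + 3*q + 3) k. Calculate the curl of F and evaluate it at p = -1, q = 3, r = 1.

(-3, -17, 1)

(∇×F)₁ = ∂F₃/∂q − ∂F₂/∂r = -2*q + 3
(∇×F)₂ = ∂F₁/∂r − ∂F₃/∂p = -5*p^2 - 4*q*r
(∇×F)₃ = ∂F₂/∂p − ∂F₁/∂q = 4*p^2 + 5*q + 2*r^2 - 20
∇×F = (-2*q + 3, -5*p^2 - 4*q*r, 4*p^2 + 5*q + 2*r^2 - 20)
At (-1, 3, 1): (-3, -17, 1).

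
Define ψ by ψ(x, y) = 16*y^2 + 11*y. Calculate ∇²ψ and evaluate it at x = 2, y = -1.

32

∂²ψ/∂x² = 0
∂²ψ/∂y² = 32
∇²ψ = 32
At (2, -1): 32.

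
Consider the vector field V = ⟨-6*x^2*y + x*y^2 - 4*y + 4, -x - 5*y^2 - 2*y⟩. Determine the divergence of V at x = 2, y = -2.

∂V₁/∂x = -12*x*y + y^2
∂V₂/∂y = -10*y - 2
∇·V = -12*x*y + y^2 - 10*y - 2
At (2, -2): 70.

70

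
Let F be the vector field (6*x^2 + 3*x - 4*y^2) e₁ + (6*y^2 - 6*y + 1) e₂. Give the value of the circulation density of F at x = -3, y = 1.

∂F₂/∂x = 0
∂F₁/∂y = -8*y
Scalar curl = 8*y
At (-3, 1): 8.

8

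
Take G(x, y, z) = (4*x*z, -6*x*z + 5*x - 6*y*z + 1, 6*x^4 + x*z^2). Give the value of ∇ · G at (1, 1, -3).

0

∂G₁/∂x = 4*z
∂G₂/∂y = -6*z
∂G₃/∂z = 2*x*z
∇·G = 2*x*z - 2*z
At (1, 1, -3): 0.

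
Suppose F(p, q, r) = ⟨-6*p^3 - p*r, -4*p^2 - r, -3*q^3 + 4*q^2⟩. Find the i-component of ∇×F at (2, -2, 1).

-51

(∇×F)_1 = ∂F₃/∂q − ∂F₂/∂r
= -9*q^2 + 8*q − (-1)
= -9*q^2 + 8*q + 1
At (2, -2, 1): -51.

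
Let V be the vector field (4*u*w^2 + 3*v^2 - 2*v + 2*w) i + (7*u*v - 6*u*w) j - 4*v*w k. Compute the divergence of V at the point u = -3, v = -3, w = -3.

27

∂V₁/∂u = 4*w^2
∂V₂/∂v = 7*u
∂V₃/∂w = -4*v
∇·V = 7*u - 4*v + 4*w^2
At (-3, -3, -3): 27.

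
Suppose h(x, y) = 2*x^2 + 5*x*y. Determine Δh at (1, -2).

4

∂²h/∂x² = 4
∂²h/∂y² = 0
∇²h = 4
At (1, -2): 4.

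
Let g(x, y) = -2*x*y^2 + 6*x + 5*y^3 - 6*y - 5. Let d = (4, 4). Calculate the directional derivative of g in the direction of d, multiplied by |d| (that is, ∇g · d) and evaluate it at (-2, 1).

84

∂g/∂x = -2*y^2 + 6
∂g/∂y = -4*x*y + 15*y^2 - 6
∇g at (-2, 1) = (4, 17)
∇g · d = (4)(4) + (17)(4) = 84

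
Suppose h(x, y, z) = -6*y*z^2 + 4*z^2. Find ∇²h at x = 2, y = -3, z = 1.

∂²h/∂x² = 0
∂²h/∂y² = 0
∂²h/∂z² = 4*(-3*y + 2)
∇²h = -12*y + 8
At (2, -3, 1): 44.

44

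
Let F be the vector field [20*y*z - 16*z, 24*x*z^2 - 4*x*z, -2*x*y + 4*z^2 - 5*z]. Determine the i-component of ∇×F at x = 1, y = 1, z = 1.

-46

(∇×F)_1 = ∂F₃/∂y − ∂F₂/∂z
= -2*x − (48*x*z - 4*x)
= -48*x*z + 2*x
At (1, 1, 1): -46.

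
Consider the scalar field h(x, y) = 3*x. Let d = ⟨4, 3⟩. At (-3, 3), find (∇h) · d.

∂h/∂x = 3
∂h/∂y = 0
∇h at (-3, 3) = (3, 0)
∇h · d = (3)(4) + (0)(3) = 12

12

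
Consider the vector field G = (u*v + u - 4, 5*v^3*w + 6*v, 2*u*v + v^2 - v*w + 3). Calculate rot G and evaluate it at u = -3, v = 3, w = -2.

(-133, -6, 3)

(∇×G)₁ = ∂G₃/∂v − ∂G₂/∂w = 2*u - 5*v^3 + 2*v - w
(∇×G)₂ = ∂G₁/∂w − ∂G₃/∂u = -2*v
(∇×G)₃ = ∂G₂/∂u − ∂G₁/∂v = -u
∇×G = (2*u - 5*v^3 + 2*v - w, -2*v, -u)
At (-3, 3, -2): (-133, -6, 3).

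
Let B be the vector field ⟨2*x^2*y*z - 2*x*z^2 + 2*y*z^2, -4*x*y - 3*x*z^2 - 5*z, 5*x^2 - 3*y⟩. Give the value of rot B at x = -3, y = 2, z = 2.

(-34, 106, -64)

(∇×B)₁ = ∂B₃/∂y − ∂B₂/∂z = 6*x*z + 2
(∇×B)₂ = ∂B₁/∂z − ∂B₃/∂x = 2*x^2*y - 4*x*z - 10*x + 4*y*z
(∇×B)₃ = ∂B₂/∂x − ∂B₁/∂y = -2*x^2*z - 4*y - 5*z^2
∇×B = (6*x*z + 2, 2*x^2*y - 4*x*z - 10*x + 4*y*z, -2*x^2*z - 4*y - 5*z^2)
At (-3, 2, 2): (-34, 106, -64).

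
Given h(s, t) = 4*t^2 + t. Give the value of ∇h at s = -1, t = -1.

(0, -7)

∂h/∂s = 0
∂h/∂t = 8*t + 1
∇h = (0, 8*t + 1)
At (-1, -1): (0, -7).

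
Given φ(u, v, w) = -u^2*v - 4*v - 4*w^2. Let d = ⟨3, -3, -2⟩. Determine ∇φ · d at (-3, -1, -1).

∂φ/∂u = -2*u*v
∂φ/∂v = -u^2 - 4
∂φ/∂w = -8*w
∇φ at (-3, -1, -1) = (-6, -13, 8)
∇φ · d = (-6)(3) + (-13)(-3) + (8)(-2) = 5

5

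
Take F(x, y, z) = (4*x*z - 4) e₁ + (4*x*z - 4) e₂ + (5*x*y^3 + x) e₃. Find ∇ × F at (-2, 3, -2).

(∇×F)₁ = ∂F₃/∂y − ∂F₂/∂z = 15*x*y^2 - 4*x
(∇×F)₂ = ∂F₁/∂z − ∂F₃/∂x = 4*x - 5*y^3 - 1
(∇×F)₃ = ∂F₂/∂x − ∂F₁/∂y = 4*z
∇×F = (15*x*y^2 - 4*x, 4*x - 5*y^3 - 1, 4*z)
At (-2, 3, -2): (-262, -144, -8).

(-262, -144, -8)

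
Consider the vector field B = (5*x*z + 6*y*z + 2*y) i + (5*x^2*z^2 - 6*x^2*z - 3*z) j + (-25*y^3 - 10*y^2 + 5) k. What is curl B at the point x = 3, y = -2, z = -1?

(∇×B)₁ = ∂B₃/∂y − ∂B₂/∂z = -10*x^2*z + 6*x^2 - 75*y^2 - 20*y + 3
(∇×B)₂ = ∂B₁/∂z − ∂B₃/∂x = 5*x + 6*y
(∇×B)₃ = ∂B₂/∂x − ∂B₁/∂y = 10*x*z^2 - 12*x*z - 6*z - 2
∇×B = (-10*x^2*z + 6*x^2 - 75*y^2 - 20*y + 3, 5*x + 6*y, 10*x*z^2 - 12*x*z - 6*z - 2)
At (3, -2, -1): (-113, 3, 70).

(-113, 3, 70)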